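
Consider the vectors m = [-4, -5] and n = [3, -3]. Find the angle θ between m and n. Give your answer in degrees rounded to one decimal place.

m · n = (-4)·3 + (-5)·(-3) = -12 + 15 = 3
|m|² = 16 + 25 = 41,  |m| = √41 ≈ 6.403124
|n|² = 9 + 9 = 18,  |n| = √18 ≈ 4.242641
cos θ = 3 / (6.403124 · 4.242641) ≈ 0.11043
θ = arccos(0.11043) ≈ 83.7°

83.7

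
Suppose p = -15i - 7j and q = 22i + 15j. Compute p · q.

p · q = (-15)·22 + (-7)·15 = -330 - 105 = -435

-435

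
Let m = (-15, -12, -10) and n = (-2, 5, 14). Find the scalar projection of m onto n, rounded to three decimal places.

-11.333

m · n = (-15)·(-2) + (-12)·5 + (-10)·14 = 30 - 60 - 140 = -170
|n| = √(4 + 25 + 196) = √225 ≈ 15.0000
comp_n m = -170 / √225 ≈ -11.333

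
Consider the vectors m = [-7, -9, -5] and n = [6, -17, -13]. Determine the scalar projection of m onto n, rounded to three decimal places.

m · n = (-7)·6 + (-9)·(-17) + (-5)·(-13) = -42 + 153 + 65 = 176
|n| = √(36 + 289 + 169) = √494 ≈ 22.2261
comp_n m = 176 / √494 ≈ 7.919

7.919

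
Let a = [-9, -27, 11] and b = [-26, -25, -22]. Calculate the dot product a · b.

667

a · b = (-9)·(-26) + (-27)·(-25) + 11·(-22) = 234 + 675 - 242 = 667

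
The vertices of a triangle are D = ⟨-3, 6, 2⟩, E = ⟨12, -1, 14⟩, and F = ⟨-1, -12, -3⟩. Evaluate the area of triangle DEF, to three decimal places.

185.969

DE = (15, -7, 12),  DF = (2, -18, -5)
i: (-7)·(-5) - 12·(-18) = 35 - (-216) = 251
j: 12·2 - 15·(-5) = 24 - (-75) = 99
k: 15·(-18) - (-7)·2 = -270 - (-14) = -256
DE × DF = (251, 99, -256)
|DE × DF| = √138338 ≈ 371.9382
area = ½ · 371.9382 ≈ 185.969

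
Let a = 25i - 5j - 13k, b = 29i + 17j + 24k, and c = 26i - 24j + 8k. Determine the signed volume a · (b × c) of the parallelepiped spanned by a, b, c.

b × c:
i: 17·8 - 24·(-24) = 136 - (-576) = 712
j: 24·26 - 29·8 = 624 - 232 = 392
k: 29·(-24) - 17·26 = -696 - 442 = -1138
b × c = (712, 392, -1138)
a · (b × c) = 25·712 + (-5)·392 + (-13)·(-1138) = 17800 - 1960 + 14794 = 30634

30634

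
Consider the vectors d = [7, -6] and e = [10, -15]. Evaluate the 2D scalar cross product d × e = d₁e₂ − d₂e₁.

7·(-15) - (-6)·10 = -105 - (-60) = -45

-45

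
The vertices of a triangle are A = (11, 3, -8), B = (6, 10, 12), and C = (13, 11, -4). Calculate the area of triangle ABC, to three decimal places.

AB = (-5, 7, 20),  AC = (2, 8, 4)
i: 7·4 - 20·8 = 28 - 160 = -132
j: 20·2 - (-5)·4 = 40 - (-20) = 60
k: (-5)·8 - 7·2 = -40 - 14 = -54
AB × AC = (-132, 60, -54)
|AB × AC| = √23940 ≈ 154.7256
area = ½ · 154.7256 ≈ 77.363

77.363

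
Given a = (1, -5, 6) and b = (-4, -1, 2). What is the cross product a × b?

(-4, -26, -21)

i: (-5)·2 - 6·(-1) = -10 - (-6) = -4
j: 6·(-4) - 1·2 = -24 - 2 = -26
k: 1·(-1) - (-5)·(-4) = -1 - 20 = -21
a × b = (-4, -26, -21)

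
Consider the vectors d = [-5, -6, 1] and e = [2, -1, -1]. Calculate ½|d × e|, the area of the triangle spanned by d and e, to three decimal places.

9.314

i: (-6)·(-1) - 1·(-1) = 6 - (-1) = 7
j: 1·2 - (-5)·(-1) = 2 - 5 = -3
k: (-5)·(-1) - (-6)·2 = 5 - (-12) = 17
d × e = (7, -3, 17)
|d × e| = √(7² + (-3)² + 17²) = √347 ≈ 18.6279
area = ½ · 18.6279 ≈ 9.314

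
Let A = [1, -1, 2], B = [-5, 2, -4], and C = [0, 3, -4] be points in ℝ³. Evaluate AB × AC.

AB = (-6, 3, -6)
AC = (-1, 4, -6)
i: 3·(-6) - (-6)·4 = -18 - (-24) = 6
j: (-6)·(-1) - (-6)·(-6) = 6 - 36 = -30
k: (-6)·4 - 3·(-1) = -24 - (-3) = -21
AB × AC = (6, -30, -21)

(6, -30, -21)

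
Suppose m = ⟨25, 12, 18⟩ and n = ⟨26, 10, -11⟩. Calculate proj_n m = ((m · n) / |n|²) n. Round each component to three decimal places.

(16.580, 6.377, -7.014)

m · n = 25·26 + 12·10 + 18·(-11) = 650 + 120 - 198 = 572
|n|² = 676 + 100 + 121 = 897
proj_n m = (572/897) · (26, 10, -11) ≈ (16.580, 6.377, -7.014)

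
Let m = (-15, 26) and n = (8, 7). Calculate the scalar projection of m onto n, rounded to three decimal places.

5.832

m · n = (-15)·8 + 26·7 = -120 + 182 = 62
|n| = √(64 + 49) = √113 ≈ 10.6301
comp_n m = 62 / √113 ≈ 5.832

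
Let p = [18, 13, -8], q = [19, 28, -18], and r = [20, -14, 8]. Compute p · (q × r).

-552

q × r:
i: 28·8 - (-18)·(-14) = 224 - 252 = -28
j: (-18)·20 - 19·8 = -360 - 152 = -512
k: 19·(-14) - 28·20 = -266 - 560 = -826
q × r = (-28, -512, -826)
p · (q × r) = 18·(-28) + 13·(-512) + (-8)·(-826) = -504 - 6656 + 6608 = -552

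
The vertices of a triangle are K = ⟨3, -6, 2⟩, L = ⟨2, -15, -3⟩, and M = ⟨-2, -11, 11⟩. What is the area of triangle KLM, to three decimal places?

59.144

KL = (-1, -9, -5),  KM = (-5, -5, 9)
i: (-9)·9 - (-5)·(-5) = -81 - 25 = -106
j: (-5)·(-5) - (-1)·9 = 25 - (-9) = 34
k: (-1)·(-5) - (-9)·(-5) = 5 - 45 = -40
KL × KM = (-106, 34, -40)
|KL × KM| = √13992 ≈ 118.2878
area = ½ · 118.2878 ≈ 59.144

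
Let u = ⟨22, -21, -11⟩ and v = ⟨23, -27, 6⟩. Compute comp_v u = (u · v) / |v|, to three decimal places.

u · v = 22·23 + (-21)·(-27) + (-11)·6 = 506 + 567 - 66 = 1007
|v| = √(529 + 729 + 36) = √1294 ≈ 35.9722
comp_v u = 1007 / √1294 ≈ 27.994

27.994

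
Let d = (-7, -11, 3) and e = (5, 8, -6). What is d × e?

(42, -27, -1)

i: (-11)·(-6) - 3·8 = 66 - 24 = 42
j: 3·5 - (-7)·(-6) = 15 - 42 = -27
k: (-7)·8 - (-11)·5 = -56 - (-55) = -1
d × e = (42, -27, -1)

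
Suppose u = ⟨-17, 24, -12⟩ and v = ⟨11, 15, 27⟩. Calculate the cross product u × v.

i: 24·27 - (-12)·15 = 648 - (-180) = 828
j: (-12)·11 - (-17)·27 = -132 - (-459) = 327
k: (-17)·15 - 24·11 = -255 - 264 = -519
u × v = (828, 327, -519)

(828, 327, -519)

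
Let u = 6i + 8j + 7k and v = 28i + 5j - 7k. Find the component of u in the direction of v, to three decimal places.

5.428

u · v = 6·28 + 8·5 + 7·(-7) = 168 + 40 - 49 = 159
|v| = √(784 + 25 + 49) = √858 ≈ 29.2916
comp_v u = 159 / √858 ≈ 5.428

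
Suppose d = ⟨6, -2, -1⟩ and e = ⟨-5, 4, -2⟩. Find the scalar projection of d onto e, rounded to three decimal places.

d · e = 6·(-5) + (-2)·4 + (-1)·(-2) = -30 - 8 + 2 = -36
|e| = √(25 + 16 + 4) = √45 ≈ 6.7082
comp_e d = -36 / √45 ≈ -5.367

-5.367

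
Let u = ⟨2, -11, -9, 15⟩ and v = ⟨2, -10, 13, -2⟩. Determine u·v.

-33

u · v = 2·2 + (-11)·(-10) + (-9)·13 + 15·(-2) = 4 + 110 - 117 - 30 = -33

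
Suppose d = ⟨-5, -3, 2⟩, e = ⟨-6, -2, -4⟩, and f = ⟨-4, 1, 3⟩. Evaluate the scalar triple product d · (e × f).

-120

e × f:
i: (-2)·3 - (-4)·1 = -6 - (-4) = -2
j: (-4)·(-4) - (-6)·3 = 16 - (-18) = 34
k: (-6)·1 - (-2)·(-4) = -6 - 8 = -14
e × f = (-2, 34, -14)
d · (e × f) = (-5)·(-2) + (-3)·34 + 2·(-14) = 10 - 102 - 28 = -120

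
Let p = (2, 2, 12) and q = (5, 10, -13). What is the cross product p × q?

i: 2·(-13) - 12·10 = -26 - 120 = -146
j: 12·5 - 2·(-13) = 60 - (-26) = 86
k: 2·10 - 2·5 = 20 - 10 = 10
p × q = (-146, 86, 10)

(-146, 86, 10)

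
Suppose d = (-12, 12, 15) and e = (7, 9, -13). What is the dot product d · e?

d · e = (-12)·7 + 12·9 + 15·(-13) = -84 + 108 - 195 = -171

-171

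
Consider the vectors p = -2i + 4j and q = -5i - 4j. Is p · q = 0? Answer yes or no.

p · q = (-2)·(-5) + 4·(-4) = 10 - 16 = -6
Nonzero, so the vectors are not orthogonal.

no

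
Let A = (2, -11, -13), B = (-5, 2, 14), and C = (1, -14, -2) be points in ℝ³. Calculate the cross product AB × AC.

AB = (-7, 13, 27)
AC = (-1, -3, 11)
i: 13·11 - 27·(-3) = 143 - (-81) = 224
j: 27·(-1) - (-7)·11 = -27 - (-77) = 50
k: (-7)·(-3) - 13·(-1) = 21 - (-13) = 34
AB × AC = (224, 50, 34)

(224, 50, 34)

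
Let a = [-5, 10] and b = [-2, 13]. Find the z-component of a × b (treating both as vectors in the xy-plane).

(-5)·13 - 10·(-2) = -65 - (-20) = -45

-45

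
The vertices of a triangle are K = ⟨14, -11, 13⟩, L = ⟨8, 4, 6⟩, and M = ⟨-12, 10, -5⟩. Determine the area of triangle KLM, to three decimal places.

150.251

KL = (-6, 15, -7),  KM = (-26, 21, -18)
i: 15·(-18) - (-7)·21 = -270 - (-147) = -123
j: (-7)·(-26) - (-6)·(-18) = 182 - 108 = 74
k: (-6)·21 - 15·(-26) = -126 - (-390) = 264
KL × KM = (-123, 74, 264)
|KL × KM| = √90301 ≈ 300.5012
area = ½ · 300.5012 ≈ 150.251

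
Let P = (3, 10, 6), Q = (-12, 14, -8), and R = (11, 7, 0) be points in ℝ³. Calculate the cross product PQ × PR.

PQ = (-15, 4, -14)
PR = (8, -3, -6)
i: 4·(-6) - (-14)·(-3) = -24 - 42 = -66
j: (-14)·8 - (-15)·(-6) = -112 - 90 = -202
k: (-15)·(-3) - 4·8 = 45 - 32 = 13
PQ × PR = (-66, -202, 13)

(-66, -202, 13)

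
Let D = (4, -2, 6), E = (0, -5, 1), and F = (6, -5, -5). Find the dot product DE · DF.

DE = E − D = (-4, -3, -5)
DF = F − D = (2, -3, -11)
DE · DF = (-4)·2 + (-3)·(-3) + (-5)·(-11) = -8 + 9 + 55 = 56

56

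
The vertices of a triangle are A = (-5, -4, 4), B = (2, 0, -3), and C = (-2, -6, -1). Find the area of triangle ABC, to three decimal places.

22.517

AB = (7, 4, -7),  AC = (3, -2, -5)
i: 4·(-5) - (-7)·(-2) = -20 - 14 = -34
j: (-7)·3 - 7·(-5) = -21 - (-35) = 14
k: 7·(-2) - 4·3 = -14 - 12 = -26
AB × AC = (-34, 14, -26)
|AB × AC| = √2028 ≈ 45.0333
area = ½ · 45.0333 ≈ 22.517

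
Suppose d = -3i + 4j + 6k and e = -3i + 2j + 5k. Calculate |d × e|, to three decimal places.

10.440

i: 4·5 - 6·2 = 20 - 12 = 8
j: 6·(-3) - (-3)·5 = -18 - (-15) = -3
k: (-3)·2 - 4·(-3) = -6 - (-12) = 6
d × e = (8, -3, 6)
|d × e| = √(8² + (-3)² + 6²) = √109 ≈ 10.4403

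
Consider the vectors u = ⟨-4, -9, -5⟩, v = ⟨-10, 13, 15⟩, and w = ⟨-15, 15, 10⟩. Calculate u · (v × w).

1280

v × w:
i: 13·10 - 15·15 = 130 - 225 = -95
j: 15·(-15) - (-10)·10 = -225 - (-100) = -125
k: (-10)·15 - 13·(-15) = -150 - (-195) = 45
v × w = (-95, -125, 45)
u · (v × w) = (-4)·(-95) + (-9)·(-125) + (-5)·45 = 380 + 1125 - 225 = 1280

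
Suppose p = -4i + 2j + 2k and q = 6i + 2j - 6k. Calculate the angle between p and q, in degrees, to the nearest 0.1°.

138.5

p · q = (-4)·6 + 2·2 + 2·(-6) = -24 + 4 - 12 = -32
|p|² = 16 + 4 + 4 = 24,  |p| = √24 ≈ 4.898979
|q|² = 36 + 4 + 36 = 76,  |q| = √76 ≈ 8.717798
cos θ = -32 / (4.898979 · 8.717798) ≈ -0.74927
θ = arccos(-0.74927) ≈ 138.5°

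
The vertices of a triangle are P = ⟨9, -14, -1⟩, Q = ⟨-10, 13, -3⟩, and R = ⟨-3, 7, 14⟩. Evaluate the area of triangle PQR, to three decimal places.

274.279

PQ = (-19, 27, -2),  PR = (-12, 21, 15)
i: 27·15 - (-2)·21 = 405 - (-42) = 447
j: (-2)·(-12) - (-19)·15 = 24 - (-285) = 309
k: (-19)·21 - 27·(-12) = -399 - (-324) = -75
PQ × PR = (447, 309, -75)
|PQ × PR| = √300915 ≈ 548.5572
area = ½ · 548.5572 ≈ 274.279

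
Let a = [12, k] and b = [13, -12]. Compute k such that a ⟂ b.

13

a · b = 12·13 + k·(-12) = 156 - 12k
Set equal to 0: -12k = -156, so k = 13.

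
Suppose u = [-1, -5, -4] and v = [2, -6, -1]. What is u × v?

(-19, -9, 16)

i: (-5)·(-1) - (-4)·(-6) = 5 - 24 = -19
j: (-4)·2 - (-1)·(-1) = -8 - 1 = -9
k: (-1)·(-6) - (-5)·2 = 6 - (-10) = 16
u × v = (-19, -9, 16)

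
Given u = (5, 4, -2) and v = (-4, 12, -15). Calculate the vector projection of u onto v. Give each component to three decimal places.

(-0.603, 1.808, -2.260)

u · v = 5·(-4) + 4·12 + (-2)·(-15) = -20 + 48 + 30 = 58
|v|² = 16 + 144 + 225 = 385
proj_v u = (58/385) · (-4, 12, -15) ≈ (-0.603, 1.808, -2.260)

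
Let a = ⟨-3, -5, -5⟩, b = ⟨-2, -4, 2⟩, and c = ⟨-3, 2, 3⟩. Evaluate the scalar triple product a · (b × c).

128

b × c:
i: (-4)·3 - 2·2 = -12 - 4 = -16
j: 2·(-3) - (-2)·3 = -6 - (-6) = 0
k: (-2)·2 - (-4)·(-3) = -4 - 12 = -16
b × c = (-16, 0, -16)
a · (b × c) = (-3)·(-16) + (-5)·0 + (-5)·(-16) = 48 + 0 + 80 = 128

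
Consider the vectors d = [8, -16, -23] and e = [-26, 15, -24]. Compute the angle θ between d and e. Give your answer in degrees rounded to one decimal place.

d · e = 8·(-26) + (-16)·15 + (-23)·(-24) = -208 - 240 + 552 = 104
|d|² = 64 + 256 + 529 = 849,  |d| = √849 ≈ 29.137605
|e|² = 676 + 225 + 576 = 1477,  |e| = √1477 ≈ 38.431758
cos θ = 104 / (29.137605 · 38.431758) ≈ 0.09287
θ = arccos(0.09287) ≈ 84.7°

84.7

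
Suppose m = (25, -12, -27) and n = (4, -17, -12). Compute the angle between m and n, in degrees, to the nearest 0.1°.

40.0

m · n = 25·4 + (-12)·(-17) + (-27)·(-12) = 100 + 204 + 324 = 628
|m|² = 625 + 144 + 729 = 1498,  |m| = √1498 ≈ 38.704005
|n|² = 16 + 289 + 144 = 449,  |n| = √449 ≈ 21.189620
cos θ = 628 / (38.704005 · 21.189620) ≈ 0.76574
θ = arccos(0.76574) ≈ 40.0°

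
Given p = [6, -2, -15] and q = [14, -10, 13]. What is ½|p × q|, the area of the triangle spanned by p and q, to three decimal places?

i: (-2)·13 - (-15)·(-10) = -26 - 150 = -176
j: (-15)·14 - 6·13 = -210 - 78 = -288
k: 6·(-10) - (-2)·14 = -60 - (-28) = -32
p × q = (-176, -288, -32)
|p × q| = √((-176)² + (-288)² + (-32)²) = √114944 ≈ 339.0339
area = ½ · 339.0339 ≈ 169.517

169.517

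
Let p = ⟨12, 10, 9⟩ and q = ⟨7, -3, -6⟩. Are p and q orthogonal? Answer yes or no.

yes

p · q = 12·7 + 10·(-3) + 9·(-6) = 84 - 30 - 54 = 0
Zero, so the vectors are orthogonal.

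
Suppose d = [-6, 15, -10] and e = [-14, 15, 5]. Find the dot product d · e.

d · e = (-6)·(-14) + 15·15 + (-10)·5 = 84 + 225 - 50 = 259

259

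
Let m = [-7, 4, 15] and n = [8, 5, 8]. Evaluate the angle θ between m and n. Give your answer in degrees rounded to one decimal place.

66.5

m · n = (-7)·8 + 4·5 + 15·8 = -56 + 20 + 120 = 84
|m|² = 49 + 16 + 225 = 290,  |m| = √290 ≈ 17.029386
|n|² = 64 + 25 + 64 = 153,  |n| = √153 ≈ 12.369317
cos θ = 84 / (17.029386 · 12.369317) ≈ 0.39878
θ = arccos(0.39878) ≈ 66.5°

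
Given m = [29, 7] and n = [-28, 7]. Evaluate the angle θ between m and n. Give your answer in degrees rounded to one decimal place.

m · n = 29·(-28) + 7·7 = -812 + 49 = -763
|m|² = 841 + 49 = 890,  |m| = √890 ≈ 29.832868
|n|² = 784 + 49 = 833,  |n| = √833 ≈ 28.861739
cos θ = -763 / (29.832868 · 28.861739) ≈ -0.88615
θ = arccos(-0.88615) ≈ 152.4°

152.4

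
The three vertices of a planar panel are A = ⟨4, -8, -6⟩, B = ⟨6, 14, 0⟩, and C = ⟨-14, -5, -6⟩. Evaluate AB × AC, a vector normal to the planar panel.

AB = (2, 22, 6)
AC = (-18, 3, 0)
i: 22·0 - 6·3 = 0 - 18 = -18
j: 6·(-18) - 2·0 = -108 - 0 = -108
k: 2·3 - 22·(-18) = 6 - (-396) = 402
AB × AC = (-18, -108, 402)

(-18, -108, 402)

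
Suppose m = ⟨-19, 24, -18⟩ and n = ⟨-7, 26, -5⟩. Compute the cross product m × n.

i: 24·(-5) - (-18)·26 = -120 - (-468) = 348
j: (-18)·(-7) - (-19)·(-5) = 126 - 95 = 31
k: (-19)·26 - 24·(-7) = -494 - (-168) = -326
m × n = (348, 31, -326)

(348, 31, -326)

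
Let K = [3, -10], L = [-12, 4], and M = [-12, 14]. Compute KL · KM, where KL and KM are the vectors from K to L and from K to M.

561

KL = L − K = (-15, 14)
KM = M − K = (-15, 24)
KL · KM = (-15)·(-15) + 14·24 = 225 + 336 = 561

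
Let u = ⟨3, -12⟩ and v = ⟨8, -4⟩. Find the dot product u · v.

u · v = 3·8 + (-12)·(-4) = 24 + 48 = 72

72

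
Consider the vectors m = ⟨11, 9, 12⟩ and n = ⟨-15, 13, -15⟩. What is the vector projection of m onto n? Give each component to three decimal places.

(5.525, -4.788, 5.525)

m · n = 11·(-15) + 9·13 + 12·(-15) = -165 + 117 - 180 = -228
|n|² = 225 + 169 + 225 = 619
proj_n m = (-228/619) · (-15, 13, -15) ≈ (5.525, -4.788, 5.525)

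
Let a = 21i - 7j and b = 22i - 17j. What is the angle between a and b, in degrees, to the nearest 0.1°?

a · b = 21·22 + (-7)·(-17) = 462 + 119 = 581
|a|² = 441 + 49 = 490,  |a| = √490 ≈ 22.135944
|b|² = 484 + 289 = 773,  |b| = √773 ≈ 27.802878
cos θ = 581 / (22.135944 · 27.802878) ≈ 0.94404
θ = arccos(0.94404) ≈ 19.3°

19.3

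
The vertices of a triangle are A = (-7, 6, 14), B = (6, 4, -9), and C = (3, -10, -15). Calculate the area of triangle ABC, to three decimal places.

AB = (13, -2, -23),  AC = (10, -16, -29)
i: (-2)·(-29) - (-23)·(-16) = 58 - 368 = -310
j: (-23)·10 - 13·(-29) = -230 - (-377) = 147
k: 13·(-16) - (-2)·10 = -208 - (-20) = -188
AB × AC = (-310, 147, -188)
|AB × AC| = √153053 ≈ 391.2199
area = ½ · 391.2199 ≈ 195.610

195.610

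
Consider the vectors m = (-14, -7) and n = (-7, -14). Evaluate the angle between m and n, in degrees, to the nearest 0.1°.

m · n = (-14)·(-7) + (-7)·(-14) = 98 + 98 = 196
|m|² = 196 + 49 = 245,  |m| = √245 ≈ 15.652476
|n|² = 49 + 196 = 245,  |n| = √245 ≈ 15.652476
cos θ = 196 / (15.652476 · 15.652476) ≈ 0.80000
θ = arccos(0.80000) ≈ 36.9°

36.9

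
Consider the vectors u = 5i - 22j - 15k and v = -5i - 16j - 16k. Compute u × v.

(112, 155, -190)

i: (-22)·(-16) - (-15)·(-16) = 352 - 240 = 112
j: (-15)·(-5) - 5·(-16) = 75 - (-80) = 155
k: 5·(-16) - (-22)·(-5) = -80 - 110 = -190
u × v = (112, 155, -190)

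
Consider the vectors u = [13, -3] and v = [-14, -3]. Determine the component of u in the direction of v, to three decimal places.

-12.083

u · v = 13·(-14) + (-3)·(-3) = -182 + 9 = -173
|v| = √(196 + 9) = √205 ≈ 14.3178
comp_v u = -173 / √205 ≈ -12.083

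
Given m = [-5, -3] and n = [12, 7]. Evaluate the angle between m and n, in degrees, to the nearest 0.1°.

179.3

m · n = (-5)·12 + (-3)·7 = -60 - 21 = -81
|m|² = 25 + 9 = 34,  |m| = √34 ≈ 5.830952
|n|² = 144 + 49 = 193,  |n| = √193 ≈ 13.892444
cos θ = -81 / (5.830952 · 13.892444) ≈ -0.99992
θ = arccos(-0.99992) ≈ 179.3°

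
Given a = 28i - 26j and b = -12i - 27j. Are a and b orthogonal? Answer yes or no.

no

a · b = 28·(-12) + (-26)·(-27) = -336 + 702 = 366
Nonzero, so the vectors are not orthogonal.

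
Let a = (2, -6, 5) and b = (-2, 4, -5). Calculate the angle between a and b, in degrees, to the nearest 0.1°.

168.5

a · b = 2·(-2) + (-6)·4 + 5·(-5) = -4 - 24 - 25 = -53
|a|² = 4 + 36 + 25 = 65,  |a| = √65 ≈ 8.062258
|b|² = 4 + 16 + 25 = 45,  |b| = √45 ≈ 6.708204
cos θ = -53 / (8.062258 · 6.708204) ≈ -0.97997
θ = arccos(-0.97997) ≈ 168.5°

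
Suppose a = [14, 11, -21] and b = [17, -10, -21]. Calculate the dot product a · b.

a · b = 14·17 + 11·(-10) + (-21)·(-21) = 238 - 110 + 441 = 569

569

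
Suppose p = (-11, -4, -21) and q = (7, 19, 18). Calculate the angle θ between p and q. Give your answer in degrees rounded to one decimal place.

144.6

p · q = (-11)·7 + (-4)·19 + (-21)·18 = -77 - 76 - 378 = -531
|p|² = 121 + 16 + 441 = 578,  |p| = √578 ≈ 24.041631
|q|² = 49 + 361 + 324 = 734,  |q| = √734 ≈ 27.092434
cos θ = -531 / (24.041631 · 27.092434) ≈ -0.81523
θ = arccos(-0.81523) ≈ 144.6°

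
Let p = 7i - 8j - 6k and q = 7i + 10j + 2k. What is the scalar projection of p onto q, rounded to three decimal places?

-3.476

p · q = 7·7 + (-8)·10 + (-6)·2 = 49 - 80 - 12 = -43
|q| = √(49 + 100 + 4) = √153 ≈ 12.3693
comp_q p = -43 / √153 ≈ -3.476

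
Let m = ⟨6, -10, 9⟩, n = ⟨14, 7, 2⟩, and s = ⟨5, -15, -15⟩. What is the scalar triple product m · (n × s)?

n × s:
i: 7·(-15) - 2·(-15) = -105 - (-30) = -75
j: 2·5 - 14·(-15) = 10 - (-210) = 220
k: 14·(-15) - 7·5 = -210 - 35 = -245
n × s = (-75, 220, -245)
m · (n × s) = 6·(-75) + (-10)·220 + 9·(-245) = -450 - 2200 - 2205 = -4855

-4855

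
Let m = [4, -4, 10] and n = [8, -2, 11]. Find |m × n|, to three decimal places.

i: (-4)·11 - 10·(-2) = -44 - (-20) = -24
j: 10·8 - 4·11 = 80 - 44 = 36
k: 4·(-2) - (-4)·8 = -8 - (-32) = 24
m × n = (-24, 36, 24)
|m × n| = √((-24)² + 36² + 24²) = √2448 ≈ 49.4773

49.477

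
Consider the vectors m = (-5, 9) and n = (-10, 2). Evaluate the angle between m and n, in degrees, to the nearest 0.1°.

m · n = (-5)·(-10) + 9·2 = 50 + 18 = 68
|m|² = 25 + 81 = 106,  |m| = √106 ≈ 10.295630
|n|² = 100 + 4 = 104,  |n| = √104 ≈ 10.198039
cos θ = 68 / (10.295630 · 10.198039) ≈ 0.64765
θ = arccos(0.64765) ≈ 49.6°

49.6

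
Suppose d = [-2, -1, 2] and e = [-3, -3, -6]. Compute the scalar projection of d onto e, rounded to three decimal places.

-0.408

d · e = (-2)·(-3) + (-1)·(-3) + 2·(-6) = 6 + 3 - 12 = -3
|e| = √(9 + 9 + 36) = √54 ≈ 7.3485
comp_e d = -3 / √54 ≈ -0.408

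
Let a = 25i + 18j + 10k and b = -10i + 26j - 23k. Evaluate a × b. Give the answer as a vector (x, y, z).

i: 18·(-23) - 10·26 = -414 - 260 = -674
j: 10·(-10) - 25·(-23) = -100 - (-575) = 475
k: 25·26 - 18·(-10) = 650 - (-180) = 830
a × b = (-674, 475, 830)

(-674, 475, 830)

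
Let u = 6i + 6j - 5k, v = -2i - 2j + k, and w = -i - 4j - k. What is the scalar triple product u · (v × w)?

v × w:
i: (-2)·(-1) - 1·(-4) = 2 - (-4) = 6
j: 1·(-1) - (-2)·(-1) = -1 - 2 = -3
k: (-2)·(-4) - (-2)·(-1) = 8 - 2 = 6
v × w = (6, -3, 6)
u · (v × w) = 6·6 + 6·(-3) + (-5)·6 = 36 - 18 - 30 = -12

-12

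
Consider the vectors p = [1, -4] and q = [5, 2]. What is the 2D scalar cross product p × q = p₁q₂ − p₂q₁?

22

1·2 - (-4)·5 = 2 - (-20) = 22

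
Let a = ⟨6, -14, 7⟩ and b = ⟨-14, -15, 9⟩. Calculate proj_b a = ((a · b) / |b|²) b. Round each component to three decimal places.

(-5.271, -5.647, 3.388)

a · b = 6·(-14) + (-14)·(-15) + 7·9 = -84 + 210 + 63 = 189
|b|² = 196 + 225 + 81 = 502
proj_b a = (189/502) · (-14, -15, 9) ≈ (-5.271, -5.647, 3.388)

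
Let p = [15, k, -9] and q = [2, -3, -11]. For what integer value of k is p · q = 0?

p · q = 15·2 + k·(-3) + (-9)·(-11) = 129 - 3k
Set equal to 0: -3k = -129, so k = 43.

43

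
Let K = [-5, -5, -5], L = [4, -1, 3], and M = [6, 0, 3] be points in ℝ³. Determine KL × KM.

(-8, 16, 1)

KL = (9, 4, 8)
KM = (11, 5, 8)
i: 4·8 - 8·5 = 32 - 40 = -8
j: 8·11 - 9·8 = 88 - 72 = 16
k: 9·5 - 4·11 = 45 - 44 = 1
KL × KM = (-8, 16, 1)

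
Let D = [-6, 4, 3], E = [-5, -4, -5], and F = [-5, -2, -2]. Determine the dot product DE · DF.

DE = E − D = (1, -8, -8)
DF = F − D = (1, -6, -5)
DE · DF = 1·1 + (-8)·(-6) + (-8)·(-5) = 1 + 48 + 40 = 89

89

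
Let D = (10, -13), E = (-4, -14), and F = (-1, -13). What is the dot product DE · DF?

154

DE = E − D = (-14, -1)
DF = F − D = (-11, 0)
DE · DF = (-14)·(-11) + (-1)·0 = 154 + 0 = 154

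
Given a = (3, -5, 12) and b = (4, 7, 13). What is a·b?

133

a · b = 3·4 + (-5)·7 + 12·13 = 12 - 35 + 156 = 133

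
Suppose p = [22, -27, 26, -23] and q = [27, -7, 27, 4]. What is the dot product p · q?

1393

p · q = 22·27 + (-27)·(-7) + 26·27 + (-23)·4 = 594 + 189 + 702 - 92 = 1393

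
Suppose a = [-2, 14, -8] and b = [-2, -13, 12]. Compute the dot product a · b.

-274

a · b = (-2)·(-2) + 14·(-13) + (-8)·12 = 4 - 182 - 96 = -274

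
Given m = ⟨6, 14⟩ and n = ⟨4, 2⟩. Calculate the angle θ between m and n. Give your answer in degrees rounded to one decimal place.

40.2

m · n = 6·4 + 14·2 = 24 + 28 = 52
|m|² = 36 + 196 = 232,  |m| = √232 ≈ 15.231546
|n|² = 16 + 4 = 20,  |n| = √20 ≈ 4.472136
cos θ = 52 / (15.231546 · 4.472136) ≈ 0.76339
θ = arccos(0.76339) ≈ 40.2°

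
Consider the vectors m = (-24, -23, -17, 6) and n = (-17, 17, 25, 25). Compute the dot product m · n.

m · n = (-24)·(-17) + (-23)·17 + (-17)·25 + 6·25 = 408 - 391 - 425 + 150 = -258

-258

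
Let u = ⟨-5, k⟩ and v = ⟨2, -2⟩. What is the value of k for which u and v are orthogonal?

-5

u · v = (-5)·2 + k·(-2) = -10 - 2k
Set equal to 0: -2k = 10, so k = -5.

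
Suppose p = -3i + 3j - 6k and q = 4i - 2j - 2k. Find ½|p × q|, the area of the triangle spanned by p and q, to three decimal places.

i: 3·(-2) - (-6)·(-2) = -6 - 12 = -18
j: (-6)·4 - (-3)·(-2) = -24 - 6 = -30
k: (-3)·(-2) - 3·4 = 6 - 12 = -6
p × q = (-18, -30, -6)
|p × q| = √((-18)² + (-30)² + (-6)²) = √1260 ≈ 35.4965
area = ½ · 35.4965 ≈ 17.748

17.748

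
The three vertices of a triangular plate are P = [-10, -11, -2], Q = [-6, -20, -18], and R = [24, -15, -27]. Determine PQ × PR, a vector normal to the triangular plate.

(161, -444, 290)

PQ = (4, -9, -16)
PR = (34, -4, -25)
i: (-9)·(-25) - (-16)·(-4) = 225 - 64 = 161
j: (-16)·34 - 4·(-25) = -544 - (-100) = -444
k: 4·(-4) - (-9)·34 = -16 - (-306) = 290
PQ × PR = (161, -444, 290)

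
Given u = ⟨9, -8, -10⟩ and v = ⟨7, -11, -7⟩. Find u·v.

221

u · v = 9·7 + (-8)·(-11) + (-10)·(-7) = 63 + 88 + 70 = 221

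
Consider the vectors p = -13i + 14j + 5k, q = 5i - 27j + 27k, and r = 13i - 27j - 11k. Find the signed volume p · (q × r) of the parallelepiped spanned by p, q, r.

-6574

q × r:
i: (-27)·(-11) - 27·(-27) = 297 - (-729) = 1026
j: 27·13 - 5·(-11) = 351 - (-55) = 406
k: 5·(-27) - (-27)·13 = -135 - (-351) = 216
q × r = (1026, 406, 216)
p · (q × r) = (-13)·1026 + 14·406 + 5·216 = -13338 + 5684 + 1080 = -6574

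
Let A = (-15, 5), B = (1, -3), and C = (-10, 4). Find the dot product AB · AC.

AB = B − A = (16, -8)
AC = C − A = (5, -1)
AB · AC = 16·5 + (-8)·(-1) = 80 + 8 = 88

88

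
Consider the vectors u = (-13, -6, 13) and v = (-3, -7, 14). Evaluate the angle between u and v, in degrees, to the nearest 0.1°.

u · v = (-13)·(-3) + (-6)·(-7) + 13·14 = 39 + 42 + 182 = 263
|u|² = 169 + 36 + 169 = 374,  |u| = √374 ≈ 19.339080
|v|² = 9 + 49 + 196 = 254,  |v| = √254 ≈ 15.937377
cos θ = 263 / (19.339080 · 15.937377) ≈ 0.85330
θ = arccos(0.85330) ≈ 31.4°

31.4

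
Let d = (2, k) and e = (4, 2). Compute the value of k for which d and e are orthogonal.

d · e = 2·4 + k·2 = 8 + 2k
Set equal to 0: 2k = -8, so k = -4.

-4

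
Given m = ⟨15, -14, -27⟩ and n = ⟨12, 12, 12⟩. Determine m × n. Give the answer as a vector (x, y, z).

(156, -504, 348)

i: (-14)·12 - (-27)·12 = -168 - (-324) = 156
j: (-27)·12 - 15·12 = -324 - 180 = -504
k: 15·12 - (-14)·12 = 180 - (-168) = 348
m × n = (156, -504, 348)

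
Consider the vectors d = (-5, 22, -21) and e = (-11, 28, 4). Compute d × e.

i: 22·4 - (-21)·28 = 88 - (-588) = 676
j: (-21)·(-11) - (-5)·4 = 231 - (-20) = 251
k: (-5)·28 - 22·(-11) = -140 - (-242) = 102
d × e = (676, 251, 102)

(676, 251, 102)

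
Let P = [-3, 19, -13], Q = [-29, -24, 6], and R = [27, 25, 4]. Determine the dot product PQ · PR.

-715

PQ = Q − P = (-26, -43, 19)
PR = R − P = (30, 6, 17)
PQ · PR = (-26)·30 + (-43)·6 + 19·17 = -780 - 258 + 323 = -715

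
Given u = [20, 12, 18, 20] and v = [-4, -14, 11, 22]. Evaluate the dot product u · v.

u · v = 20·(-4) + 12·(-14) + 18·11 + 20·22 = -80 - 168 + 198 + 440 = 390

390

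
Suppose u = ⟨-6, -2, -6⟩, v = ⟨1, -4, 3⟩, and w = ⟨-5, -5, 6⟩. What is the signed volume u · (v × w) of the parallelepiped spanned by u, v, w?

246

v × w:
i: (-4)·6 - 3·(-5) = -24 - (-15) = -9
j: 3·(-5) - 1·6 = -15 - 6 = -21
k: 1·(-5) - (-4)·(-5) = -5 - 20 = -25
v × w = (-9, -21, -25)
u · (v × w) = (-6)·(-9) + (-2)·(-21) + (-6)·(-25) = 54 + 42 + 150 = 246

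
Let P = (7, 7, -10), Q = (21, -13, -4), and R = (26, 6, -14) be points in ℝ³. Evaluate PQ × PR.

PQ = (14, -20, 6)
PR = (19, -1, -4)
i: (-20)·(-4) - 6·(-1) = 80 - (-6) = 86
j: 6·19 - 14·(-4) = 114 - (-56) = 170
k: 14·(-1) - (-20)·19 = -14 - (-380) = 366
PQ × PR = (86, 170, 366)

(86, 170, 366)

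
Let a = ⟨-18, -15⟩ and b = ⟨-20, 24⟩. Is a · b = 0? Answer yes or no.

a · b = (-18)·(-20) + (-15)·24 = 360 - 360 = 0
Zero, so the vectors are orthogonal.

yes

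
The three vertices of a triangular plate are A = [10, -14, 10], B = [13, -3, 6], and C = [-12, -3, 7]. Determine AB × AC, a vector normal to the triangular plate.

(11, 97, 275)

AB = (3, 11, -4)
AC = (-22, 11, -3)
i: 11·(-3) - (-4)·11 = -33 - (-44) = 11
j: (-4)·(-22) - 3·(-3) = 88 - (-9) = 97
k: 3·11 - 11·(-22) = 33 - (-242) = 275
AB × AC = (11, 97, 275)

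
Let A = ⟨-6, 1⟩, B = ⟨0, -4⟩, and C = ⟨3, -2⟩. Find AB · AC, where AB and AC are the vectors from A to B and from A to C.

69

AB = B − A = (6, -5)
AC = C − A = (9, -3)
AB · AC = 6·9 + (-5)·(-3) = 54 + 15 = 69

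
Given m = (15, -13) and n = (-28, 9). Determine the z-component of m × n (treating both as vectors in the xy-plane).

15·9 - (-13)·(-28) = 135 - 364 = -229

-229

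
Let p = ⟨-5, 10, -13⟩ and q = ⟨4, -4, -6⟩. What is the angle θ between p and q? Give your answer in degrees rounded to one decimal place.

82.7

p · q = (-5)·4 + 10·(-4) + (-13)·(-6) = -20 - 40 + 78 = 18
|p|² = 25 + 100 + 169 = 294,  |p| = √294 ≈ 17.146428
|q|² = 16 + 16 + 36 = 68,  |q| = √68 ≈ 8.246211
cos θ = 18 / (17.146428 · 8.246211) ≈ 0.12730
θ = arccos(0.12730) ≈ 82.7°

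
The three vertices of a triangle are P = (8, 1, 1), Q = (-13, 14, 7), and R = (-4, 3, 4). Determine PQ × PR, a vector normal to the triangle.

(27, -9, 114)

PQ = (-21, 13, 6)
PR = (-12, 2, 3)
i: 13·3 - 6·2 = 39 - 12 = 27
j: 6·(-12) - (-21)·3 = -72 - (-63) = -9
k: (-21)·2 - 13·(-12) = -42 - (-156) = 114
PQ × PR = (27, -9, 114)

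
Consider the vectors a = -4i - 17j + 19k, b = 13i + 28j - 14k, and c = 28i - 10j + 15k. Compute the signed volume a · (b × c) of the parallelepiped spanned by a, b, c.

-8507

b × c:
i: 28·15 - (-14)·(-10) = 420 - 140 = 280
j: (-14)·28 - 13·15 = -392 - 195 = -587
k: 13·(-10) - 28·28 = -130 - 784 = -914
b × c = (280, -587, -914)
a · (b × c) = (-4)·280 + (-17)·(-587) + 19·(-914) = -1120 + 9979 - 17366 = -8507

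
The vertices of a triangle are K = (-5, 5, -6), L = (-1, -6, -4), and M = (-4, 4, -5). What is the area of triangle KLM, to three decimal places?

KL = (4, -11, 2),  KM = (1, -1, 1)
i: (-11)·1 - 2·(-1) = -11 - (-2) = -9
j: 2·1 - 4·1 = 2 - 4 = -2
k: 4·(-1) - (-11)·1 = -4 - (-11) = 7
KL × KM = (-9, -2, 7)
|KL × KM| = √134 ≈ 11.5758
area = ½ · 11.5758 ≈ 5.788

5.788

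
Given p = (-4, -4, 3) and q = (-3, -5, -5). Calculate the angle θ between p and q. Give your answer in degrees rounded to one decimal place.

p · q = (-4)·(-3) + (-4)·(-5) + 3·(-5) = 12 + 20 - 15 = 17
|p|² = 16 + 16 + 9 = 41,  |p| = √41 ≈ 6.403124
|q|² = 9 + 25 + 25 = 59,  |q| = √59 ≈ 7.681146
cos θ = 17 / (6.403124 · 7.681146) ≈ 0.34565
θ = arccos(0.34565) ≈ 69.8°

69.8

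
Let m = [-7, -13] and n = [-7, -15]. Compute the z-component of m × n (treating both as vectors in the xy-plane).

14

(-7)·(-15) - (-13)·(-7) = 105 - 91 = 14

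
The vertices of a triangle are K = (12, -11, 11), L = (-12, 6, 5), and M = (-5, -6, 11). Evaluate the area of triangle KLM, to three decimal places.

99.831

KL = (-24, 17, -6),  KM = (-17, 5, 0)
i: 17·0 - (-6)·5 = 0 - (-30) = 30
j: (-6)·(-17) - (-24)·0 = 102 - 0 = 102
k: (-24)·5 - 17·(-17) = -120 - (-289) = 169
KL × KM = (30, 102, 169)
|KL × KM| = √39865 ≈ 199.6622
area = ½ · 199.6622 ≈ 99.831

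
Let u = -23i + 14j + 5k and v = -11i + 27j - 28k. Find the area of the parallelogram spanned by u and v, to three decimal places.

992.179

i: 14·(-28) - 5·27 = -392 - 135 = -527
j: 5·(-11) - (-23)·(-28) = -55 - 644 = -699
k: (-23)·27 - 14·(-11) = -621 - (-154) = -467
u × v = (-527, -699, -467)
|u × v| = √((-527)² + (-699)² + (-467)²) = √984419 ≈ 992.1789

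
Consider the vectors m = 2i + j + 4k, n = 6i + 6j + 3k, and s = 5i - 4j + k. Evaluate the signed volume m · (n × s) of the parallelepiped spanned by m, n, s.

-171

n × s:
i: 6·1 - 3·(-4) = 6 - (-12) = 18
j: 3·5 - 6·1 = 15 - 6 = 9
k: 6·(-4) - 6·5 = -24 - 30 = -54
n × s = (18, 9, -54)
m · (n × s) = 2·18 + 1·9 + 4·(-54) = 36 + 9 - 216 = -171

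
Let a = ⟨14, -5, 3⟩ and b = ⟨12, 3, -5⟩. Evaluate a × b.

i: (-5)·(-5) - 3·3 = 25 - 9 = 16
j: 3·12 - 14·(-5) = 36 - (-70) = 106
k: 14·3 - (-5)·12 = 42 - (-60) = 102
a × b = (16, 106, 102)

(16, 106, 102)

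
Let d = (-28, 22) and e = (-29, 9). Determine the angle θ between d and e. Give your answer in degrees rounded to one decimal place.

20.9

d · e = (-28)·(-29) + 22·9 = 812 + 198 = 1010
|d|² = 784 + 484 = 1268,  |d| = √1268 ≈ 35.608988
|e|² = 841 + 81 = 922,  |e| = √922 ≈ 30.364453
cos θ = 1010 / (35.608988 · 30.364453) ≈ 0.93411
θ = arccos(0.93411) ≈ 20.9°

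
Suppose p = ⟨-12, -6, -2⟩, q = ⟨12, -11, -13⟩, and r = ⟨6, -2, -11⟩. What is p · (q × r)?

-1548

q × r:
i: (-11)·(-11) - (-13)·(-2) = 121 - 26 = 95
j: (-13)·6 - 12·(-11) = -78 - (-132) = 54
k: 12·(-2) - (-11)·6 = -24 - (-66) = 42
q × r = (95, 54, 42)
p · (q × r) = (-12)·95 + (-6)·54 + (-2)·42 = -1140 - 324 - 84 = -1548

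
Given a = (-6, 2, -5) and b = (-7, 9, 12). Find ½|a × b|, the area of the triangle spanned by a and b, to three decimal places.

i: 2·12 - (-5)·9 = 24 - (-45) = 69
j: (-5)·(-7) - (-6)·12 = 35 - (-72) = 107
k: (-6)·9 - 2·(-7) = -54 - (-14) = -40
a × b = (69, 107, -40)
|a × b| = √(69² + 107² + (-40)²) = √17810 ≈ 133.4541
area = ½ · 133.4541 ≈ 66.727

66.727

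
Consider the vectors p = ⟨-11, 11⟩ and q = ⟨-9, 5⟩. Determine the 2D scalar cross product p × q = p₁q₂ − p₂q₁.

(-11)·5 - 11·(-9) = -55 - (-99) = 44

44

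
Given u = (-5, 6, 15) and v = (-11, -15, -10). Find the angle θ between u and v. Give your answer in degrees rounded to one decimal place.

121.2

u · v = (-5)·(-11) + 6·(-15) + 15·(-10) = 55 - 90 - 150 = -185
|u|² = 25 + 36 + 225 = 286,  |u| = √286 ≈ 16.911535
|v|² = 121 + 225 + 100 = 446,  |v| = √446 ≈ 21.118712
cos θ = -185 / (16.911535 · 21.118712) ≈ -0.51799
θ = arccos(-0.51799) ≈ 121.2°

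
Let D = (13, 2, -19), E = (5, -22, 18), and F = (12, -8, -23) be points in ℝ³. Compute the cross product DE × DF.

(466, -69, 56)

DE = (-8, -24, 37)
DF = (-1, -10, -4)
i: (-24)·(-4) - 37·(-10) = 96 - (-370) = 466
j: 37·(-1) - (-8)·(-4) = -37 - 32 = -69
k: (-8)·(-10) - (-24)·(-1) = 80 - 24 = 56
DE × DF = (466, -69, 56)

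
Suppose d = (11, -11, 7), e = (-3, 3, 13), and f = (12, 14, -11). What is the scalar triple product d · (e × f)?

-4264

e × f:
i: 3·(-11) - 13·14 = -33 - 182 = -215
j: 13·12 - (-3)·(-11) = 156 - 33 = 123
k: (-3)·14 - 3·12 = -42 - 36 = -78
e × f = (-215, 123, -78)
d · (e × f) = 11·(-215) + (-11)·123 + 7·(-78) = -2365 - 1353 - 546 = -4264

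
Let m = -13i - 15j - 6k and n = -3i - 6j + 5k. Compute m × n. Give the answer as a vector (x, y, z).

(-111, 83, 33)

i: (-15)·5 - (-6)·(-6) = -75 - 36 = -111
j: (-6)·(-3) - (-13)·5 = 18 - (-65) = 83
k: (-13)·(-6) - (-15)·(-3) = 78 - 45 = 33
m × n = (-111, 83, 33)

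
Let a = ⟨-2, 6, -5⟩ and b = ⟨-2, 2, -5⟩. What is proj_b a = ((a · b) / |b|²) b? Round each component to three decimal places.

a · b = (-2)·(-2) + 6·2 + (-5)·(-5) = 4 + 12 + 25 = 41
|b|² = 4 + 4 + 25 = 33
proj_b a = (41/33) · (-2, 2, -5) ≈ (-2.485, 2.485, -6.212)

(-2.485, 2.485, -6.212)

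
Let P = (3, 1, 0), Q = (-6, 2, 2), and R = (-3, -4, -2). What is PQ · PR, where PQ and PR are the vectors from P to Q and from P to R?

45

PQ = Q − P = (-9, 1, 2)
PR = R − P = (-6, -5, -2)
PQ · PR = (-9)·(-6) + 1·(-5) + 2·(-2) = 54 - 5 - 4 = 45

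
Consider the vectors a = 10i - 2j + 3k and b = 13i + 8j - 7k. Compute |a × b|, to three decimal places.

i: (-2)·(-7) - 3·8 = 14 - 24 = -10
j: 3·13 - 10·(-7) = 39 - (-70) = 109
k: 10·8 - (-2)·13 = 80 - (-26) = 106
a × b = (-10, 109, 106)
|a × b| = √((-10)² + 109² + 106²) = √23217 ≈ 152.3713

152.371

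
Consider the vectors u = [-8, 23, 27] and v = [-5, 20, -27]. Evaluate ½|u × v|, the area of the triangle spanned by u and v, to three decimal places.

606.866

i: 23·(-27) - 27·20 = -621 - 540 = -1161
j: 27·(-5) - (-8)·(-27) = -135 - 216 = -351
k: (-8)·20 - 23·(-5) = -160 - (-115) = -45
u × v = (-1161, -351, -45)
|u × v| = √((-1161)² + (-351)² + (-45)²) = √1473147 ≈ 1213.7327
area = ½ · 1213.7327 ≈ 606.866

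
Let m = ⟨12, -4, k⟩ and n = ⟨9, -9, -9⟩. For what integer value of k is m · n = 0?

16

m · n = 12·9 + (-4)·(-9) + k·(-9) = 144 - 9k
Set equal to 0: -9k = -144, so k = 16.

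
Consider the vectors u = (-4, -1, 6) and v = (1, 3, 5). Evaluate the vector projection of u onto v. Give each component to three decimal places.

(0.657, 1.971, 3.286)

u · v = (-4)·1 + (-1)·3 + 6·5 = -4 - 3 + 30 = 23
|v|² = 1 + 9 + 25 = 35
proj_v u = (23/35) · (1, 3, 5) ≈ (0.657, 1.971, 3.286)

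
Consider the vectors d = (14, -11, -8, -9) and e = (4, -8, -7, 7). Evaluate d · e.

137

d · e = 14·4 + (-11)·(-8) + (-8)·(-7) + (-9)·7 = 56 + 88 + 56 - 63 = 137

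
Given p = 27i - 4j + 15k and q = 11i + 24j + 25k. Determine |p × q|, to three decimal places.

974.969

i: (-4)·25 - 15·24 = -100 - 360 = -460
j: 15·11 - 27·25 = 165 - 675 = -510
k: 27·24 - (-4)·11 = 648 - (-44) = 692
p × q = (-460, -510, 692)
|p × q| = √((-460)² + (-510)² + 692²) = √950564 ≈ 974.9687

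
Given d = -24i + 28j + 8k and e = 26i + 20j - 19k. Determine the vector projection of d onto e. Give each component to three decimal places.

d · e = (-24)·26 + 28·20 + 8·(-19) = -624 + 560 - 152 = -216
|e|² = 676 + 400 + 361 = 1437
proj_e d = (-216/1437) · (26, 20, -19) ≈ (-3.908, -3.006, 2.856)

(-3.908, -3.006, 2.856)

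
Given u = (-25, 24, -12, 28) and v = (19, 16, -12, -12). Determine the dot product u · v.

u · v = (-25)·19 + 24·16 + (-12)·(-12) + 28·(-12) = -475 + 384 + 144 - 336 = -283

-283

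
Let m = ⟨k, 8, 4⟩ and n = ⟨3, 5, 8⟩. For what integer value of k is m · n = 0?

-24

m · n = k·3 + 8·5 + 4·8 = 72 + 3k
Set equal to 0: 3k = -72, so k = -24.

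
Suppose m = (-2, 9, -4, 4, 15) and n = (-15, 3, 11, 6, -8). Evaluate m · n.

-83

m · n = (-2)·(-15) + 9·3 + (-4)·11 + 4·6 + 15·(-8) = 30 + 27 - 44 + 24 - 120 = -83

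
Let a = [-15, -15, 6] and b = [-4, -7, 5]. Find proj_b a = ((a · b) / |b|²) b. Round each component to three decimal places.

(-8.667, -15.167, 10.833)

a · b = (-15)·(-4) + (-15)·(-7) + 6·5 = 60 + 105 + 30 = 195
|b|² = 16 + 49 + 25 = 90
proj_b a = (195/90) · (-4, -7, 5) ≈ (-8.667, -15.167, 10.833)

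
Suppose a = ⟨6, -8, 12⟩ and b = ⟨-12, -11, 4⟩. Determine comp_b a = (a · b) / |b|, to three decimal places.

a · b = 6·(-12) + (-8)·(-11) + 12·4 = -72 + 88 + 48 = 64
|b| = √(144 + 121 + 16) = √281 ≈ 16.7631
comp_b a = 64 / √281 ≈ 3.818

3.818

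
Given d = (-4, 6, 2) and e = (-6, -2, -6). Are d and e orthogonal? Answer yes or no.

yes

d · e = (-4)·(-6) + 6·(-2) + 2·(-6) = 24 - 12 - 12 = 0
Zero, so the vectors are orthogonal.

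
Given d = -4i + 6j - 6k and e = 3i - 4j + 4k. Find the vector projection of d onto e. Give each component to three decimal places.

d · e = (-4)·3 + 6·(-4) + (-6)·4 = -12 - 24 - 24 = -60
|e|² = 9 + 16 + 16 = 41
proj_e d = (-60/41) · (3, -4, 4) ≈ (-4.390, 5.854, -5.854)

(-4.390, 5.854, -5.854)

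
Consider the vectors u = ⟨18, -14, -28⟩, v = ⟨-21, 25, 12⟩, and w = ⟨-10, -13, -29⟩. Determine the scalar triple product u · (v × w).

-14680

v × w:
i: 25·(-29) - 12·(-13) = -725 - (-156) = -569
j: 12·(-10) - (-21)·(-29) = -120 - 609 = -729
k: (-21)·(-13) - 25·(-10) = 273 - (-250) = 523
v × w = (-569, -729, 523)
u · (v × w) = 18·(-569) + (-14)·(-729) + (-28)·523 = -10242 + 10206 - 14644 = -14680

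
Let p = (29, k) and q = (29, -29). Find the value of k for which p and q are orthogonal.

p · q = 29·29 + k·(-29) = 841 - 29k
Set equal to 0: -29k = -841, so k = 29.

29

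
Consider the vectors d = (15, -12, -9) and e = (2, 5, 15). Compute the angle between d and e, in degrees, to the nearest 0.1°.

119.2

d · e = 15·2 + (-12)·5 + (-9)·15 = 30 - 60 - 135 = -165
|d|² = 225 + 144 + 81 = 450,  |d| = √450 ≈ 21.213203
|e|² = 4 + 25 + 225 = 254,  |e| = √254 ≈ 15.937377
cos θ = -165 / (21.213203 · 15.937377) ≈ -0.48805
θ = arccos(-0.48805) ≈ 119.2°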